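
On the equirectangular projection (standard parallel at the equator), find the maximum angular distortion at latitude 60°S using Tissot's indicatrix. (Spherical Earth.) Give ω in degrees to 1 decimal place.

38.9°

In the plate carrée (x = Rλ, y = Rφ), meridians are true-scale (h = 1) and parallels are stretched by k = sec φ.
At 60°: h = 1.000, k = 2.000; principal scales a = 2.000, b = 1.000.
sin(ω/2) = (a − b)/(a + b) = 1.0000/3.000 = 0.3333, so ω = 2 arcsin(0.3333) ≈ 38.9°.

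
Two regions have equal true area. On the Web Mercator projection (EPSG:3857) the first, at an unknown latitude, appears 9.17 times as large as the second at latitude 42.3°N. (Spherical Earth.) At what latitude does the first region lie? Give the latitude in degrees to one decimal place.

On Mercator, (apparent₁)/(apparent₂) = sec²φ₁ / sec²φ₂ when true areas are equal.
cos²φ₂ / cos²φ₁ = 9.17  ⇒  cos φ₁ = cos 42.3° / √9.17 = 0.7396/3.028 = 0.2442.
φ₁ = arccos(0.2442) ≈ 75.9°.

75.9°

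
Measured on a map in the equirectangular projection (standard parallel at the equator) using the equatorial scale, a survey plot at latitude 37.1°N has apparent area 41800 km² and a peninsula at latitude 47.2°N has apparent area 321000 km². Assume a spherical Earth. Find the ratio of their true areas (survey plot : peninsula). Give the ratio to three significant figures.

On the plate carrée, areal scale = h·k = 1 × sec φ, so true area = apparent × cos φ.
True area of survey plot: 41800 × cos(37.1°) = 41800 × 0.7976 = 33340 km².
True area of peninsula: 321000 × cos(47.2°) = 321000 × 0.6794 = 218100 km².
Ratio = 33340 / 218100 ≈ 0.153.

0.153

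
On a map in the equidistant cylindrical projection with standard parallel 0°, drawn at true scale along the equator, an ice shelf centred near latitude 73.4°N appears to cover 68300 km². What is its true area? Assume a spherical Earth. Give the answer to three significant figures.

In the plate carrée (x = Rλ, y = Rφ), meridians are true-scale (h = 1) and parallels are stretched by k = sec φ.
Areal scale = h·k = 1 × sec φ; at 73.4°, h = 1.000, k = 3.500, so h·k = 3.500.
True area = apparent / (areal scale) = 68300 / 3.500 ≈ 19500 km².

19500 km²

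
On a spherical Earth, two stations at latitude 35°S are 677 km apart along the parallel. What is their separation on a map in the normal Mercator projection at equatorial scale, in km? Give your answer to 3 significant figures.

826 km

The Mercator projection is conformal; its linear scale factor is the same in every direction and equals sec φ = 1/cos φ.
Along the parallel, k = sec 35° = 1/0.8192 = 1.221.
Map distance = 677 × 1.221 ≈ 826 km.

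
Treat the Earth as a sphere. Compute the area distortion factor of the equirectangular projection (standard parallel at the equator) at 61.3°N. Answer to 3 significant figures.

2.08

Plate carrée maps x = Rλ, y = Rφ. The meridian scale is h = 1 and the parallel scale is k = 1/cos φ = sec φ.
Areal scale = h·k = 1 × sec φ; at 61.3°, h = 1.000, k = 2.082, so h·k = 2.082.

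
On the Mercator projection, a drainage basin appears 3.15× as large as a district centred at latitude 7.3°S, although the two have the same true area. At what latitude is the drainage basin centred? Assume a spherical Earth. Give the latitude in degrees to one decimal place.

For equal true areas on Mercator, apparent areas scale as sec²φ, so the ratio is cos²φ₂ / cos²φ₁.
cos²φ₂ / cos²φ₁ = 3.15  ⇒  cos φ₁ = cos 7.3° / √3.15 = 0.9919/1.775 = 0.5589.
φ₁ = arccos(0.5589) ≈ 56.0°.

56.0°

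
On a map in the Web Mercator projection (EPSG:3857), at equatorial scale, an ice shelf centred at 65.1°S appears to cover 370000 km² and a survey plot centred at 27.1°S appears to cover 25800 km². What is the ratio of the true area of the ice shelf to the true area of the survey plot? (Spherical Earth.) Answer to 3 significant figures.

3.21

On Mercator the areal scale is sec²φ, so true area = apparent × cos²φ.
True area of ice shelf: 370000 × cos²(65.1°) = 370000 × 0.1773 = 65590 km².
True area of survey plot: 25800 × cos²(27.1°) = 25800 × 0.7925 = 20450 km².
Ratio = 65590 / 20450 ≈ 3.21.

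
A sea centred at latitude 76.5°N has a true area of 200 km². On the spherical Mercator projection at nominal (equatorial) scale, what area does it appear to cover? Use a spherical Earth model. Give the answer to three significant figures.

The Mercator projection is conformal; its linear scale factor is the same in every direction and equals sec φ = 1/cos φ.
Areal scale = k² = sec²φ = 1/cos²(76.5°) = 1/0.2334² = 18.35.
Apparent area = 200 × 18.35 ≈ 3670 km².

3670 km²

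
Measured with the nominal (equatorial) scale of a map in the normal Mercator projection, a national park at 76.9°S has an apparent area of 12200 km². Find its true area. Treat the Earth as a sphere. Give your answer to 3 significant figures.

627 km²

The Mercator projection is conformal; its linear scale factor is the same in every direction and equals sec φ = 1/cos φ.
Areal scale = k² = sec²φ = 1/cos²(76.9°) = 1/0.2267² = 19.47.
True area = apparent / (areal scale) = 12200 / 19.47 ≈ 627 km².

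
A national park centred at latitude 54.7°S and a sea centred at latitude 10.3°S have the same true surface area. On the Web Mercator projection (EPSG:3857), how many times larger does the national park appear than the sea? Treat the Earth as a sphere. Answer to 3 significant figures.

2.90

On Mercator, area is exaggerated by sec²φ = 1/cos²φ.
At 54.7°: sec²(54.7°) = 1/0.5779² = 2.995.
At 10.3°: sec²(10.3°) = 1/0.9839² = 1.033.
Ratio = 2.995/1.033 = cos²(10.3°)/cos²(54.7°) ≈ 2.90.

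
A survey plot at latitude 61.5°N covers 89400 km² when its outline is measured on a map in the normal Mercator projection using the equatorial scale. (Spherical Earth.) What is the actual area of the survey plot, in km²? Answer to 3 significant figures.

20400 km²

For Mercator, h = k = sec φ (a conformal cylindrical projection has a single point scale, 1/cos φ).
Areal scale = k² = sec²φ = 1/cos²(61.5°) = 1/0.4772² = 4.392.
True area = apparent / (areal scale) = 89400 / 4.392 ≈ 20400 km².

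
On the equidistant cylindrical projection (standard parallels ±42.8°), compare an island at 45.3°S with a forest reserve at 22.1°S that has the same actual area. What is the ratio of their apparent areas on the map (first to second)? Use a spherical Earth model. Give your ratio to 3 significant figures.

In the equirectangular projection with standard parallel φ₀ = 42.8° (x = Rλ cos φ₀, y = Rφ), meridians are true-scale (h = 1) and the parallel scale is k = cos φ₀ / cos φ.
Areal scale at 45.3°: h·k = 1.000 × 1.043 = 1.043.
Areal scale at 22.1°: h·k = 1.000 × 0.7919 = 0.7919.
Ratio = 1.043/0.7919 ≈ 1.32.

1.32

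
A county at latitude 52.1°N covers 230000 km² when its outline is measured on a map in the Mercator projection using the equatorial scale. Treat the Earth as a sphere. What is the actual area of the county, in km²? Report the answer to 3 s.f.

Mercator is conformal, so the point scale is isotropic: h = k = sec φ = 1/cos φ.
Areal scale = k² = sec²φ = 1/cos²(52.1°) = 1/0.6143² = 2.650.
True area = apparent / (areal scale) = 230000 / 2.650 ≈ 86800 km².

86800 km²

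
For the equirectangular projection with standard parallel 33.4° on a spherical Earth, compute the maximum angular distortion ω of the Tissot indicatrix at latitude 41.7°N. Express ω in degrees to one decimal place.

6.4°

With standard parallel φ₀ = 33.4°, the equirectangular projection gives x = Rλ cos φ₀, y = Rφ, so h = 1 and k = cos 33.4° / cos φ.
At 41.7°: h = 1.000, k = 1.118; principal scales a = 1.118, b = 1.000.
sin(ω/2) = (a − b)/(a + b) = 0.1181/2.118 = 0.05578, so ω = 2 arcsin(0.05578) ≈ 6.4°.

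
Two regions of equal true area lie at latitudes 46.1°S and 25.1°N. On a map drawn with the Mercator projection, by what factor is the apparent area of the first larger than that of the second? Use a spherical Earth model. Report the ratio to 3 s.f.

1.71

On Mercator, area is exaggerated by sec²φ = 1/cos²φ.
At 46.1°: sec²(46.1°) = 1/0.6934² = 2.080.
At 25.1°: sec²(25.1°) = 1/0.9056² = 1.219.
Ratio = 2.080/1.219 = cos²(25.1°)/cos²(46.1°) ≈ 1.71.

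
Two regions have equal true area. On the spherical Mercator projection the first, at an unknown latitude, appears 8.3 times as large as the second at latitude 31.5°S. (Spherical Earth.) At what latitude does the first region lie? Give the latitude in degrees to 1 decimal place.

On Mercator, (apparent₁)/(apparent₂) = sec²φ₁ / sec²φ₂ when true areas are equal.
cos²φ₂ / cos²φ₁ = 8.3  ⇒  cos φ₁ = cos 31.5° / √8.3 = 0.8526/2.881 = 0.2960.
φ₁ = arccos(0.2960) ≈ 72.8°.

72.8°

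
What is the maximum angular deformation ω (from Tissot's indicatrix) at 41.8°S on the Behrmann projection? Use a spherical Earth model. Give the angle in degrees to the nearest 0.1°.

The Behrmann projection is cylindrical equal-area with φ₀ = 30°. Cylindrical equal-area (φ₀ = 30°): h = cos φ / cos 30° along meridians, k = cos 30° / cos φ along parallels; h·k = 1.
At 41.8°: h = 0.8608, k = 1.162; principal scales a = 1.162, b = 0.8608.
sin(ω/2) = (a − b)/(a + b) = 0.3009/2.023 = 0.1488, so ω = 2 arcsin(0.1488) ≈ 17.1°.

17.1°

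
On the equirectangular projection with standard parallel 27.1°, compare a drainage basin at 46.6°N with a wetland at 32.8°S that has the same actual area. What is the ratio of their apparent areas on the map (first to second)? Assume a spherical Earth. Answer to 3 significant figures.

1.22

The equidistant cylindrical projection with φ₀ = 27.1° has h = 1 (meridians true) and k = cos φ₀ / cos φ along parallels.
Areal scale at 46.6°: h·k = 1.000 × 1.296 = 1.296.
Areal scale at 32.8°: h·k = 1.000 × 1.059 = 1.059.
Ratio = 1.296/1.059 ≈ 1.22.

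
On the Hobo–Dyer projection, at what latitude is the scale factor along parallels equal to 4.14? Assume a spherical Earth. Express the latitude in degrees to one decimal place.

Hobo–Dyer is a cylindrical equal-area projection with standard parallels at ±37.5°. A cylindrical equal-area projection with standard parallel φ₀ has meridian scale h = cos φ / cos φ₀ and parallel scale k = cos φ₀ / cos φ (so areas are preserved, h·k = 1).
k = cos φ₀ / cos φ = 4.14  ⇒  cos φ = cos 37.5° / 4.14 = 0.1916.
φ = arccos(0.1916) ≈ 79.0°.

79.0°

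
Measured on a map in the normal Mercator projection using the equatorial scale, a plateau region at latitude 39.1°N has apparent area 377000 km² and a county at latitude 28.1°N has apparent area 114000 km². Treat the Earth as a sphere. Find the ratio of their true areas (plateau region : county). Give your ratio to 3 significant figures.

Since Mercator area scale is 1/cos²φ, the true area equals the apparent area multiplied by cos²φ.
True area of plateau region: 377000 × cos²(39.1°) = 377000 × 0.6022 = 227000 km².
True area of county: 114000 × cos²(28.1°) = 114000 × 0.7781 = 88710 km².
Ratio = 227000 / 88710 ≈ 2.56.

2.56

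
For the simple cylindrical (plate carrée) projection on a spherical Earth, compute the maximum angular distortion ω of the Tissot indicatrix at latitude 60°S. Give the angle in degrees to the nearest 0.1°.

38.9°

Plate carrée maps x = Rλ, y = Rφ. The meridian scale is h = 1 and the parallel scale is k = 1/cos φ = sec φ.
At 60°: h = 1.000, k = 2.000; principal scales a = 2.000, b = 1.000.
sin(ω/2) = (a − b)/(a + b) = 1.0000/3.000 = 0.3333, so ω = 2 arcsin(0.3333) ≈ 38.9°.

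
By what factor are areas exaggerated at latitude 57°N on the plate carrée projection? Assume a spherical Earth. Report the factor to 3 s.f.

For the equirectangular projection with φ₀ = 0 (plate carrée), h = 1 along meridians and k = sec φ along parallels.
Areal scale = h·k = 1 × sec φ; at 57°, h = 1.000, k = 1.836, so h·k = 1.836.

1.84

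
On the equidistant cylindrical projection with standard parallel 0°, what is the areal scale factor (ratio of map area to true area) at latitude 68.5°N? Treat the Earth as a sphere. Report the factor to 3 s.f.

2.73

In the plate carrée (x = Rλ, y = Rφ), meridians are true-scale (h = 1) and parallels are stretched by k = sec φ.
Areal scale = h·k = 1 × sec φ; at 68.5°, h = 1.000, k = 2.729, so h·k = 2.729.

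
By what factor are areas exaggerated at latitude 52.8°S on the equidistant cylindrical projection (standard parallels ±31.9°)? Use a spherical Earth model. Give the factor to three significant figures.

1.40

The equidistant cylindrical projection with φ₀ = 31.9° has h = 1 (meridians true) and k = cos φ₀ / cos φ along parallels.
Areal scale = h·k = 1 × cos φ₀ / cos φ; at 52.8°, h = 1.000, k = 1.404, so h·k = 1.404.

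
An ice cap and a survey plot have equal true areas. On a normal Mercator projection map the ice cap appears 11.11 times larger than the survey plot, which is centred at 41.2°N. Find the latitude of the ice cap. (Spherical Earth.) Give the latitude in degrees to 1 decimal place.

77.0°

For equal true areas on Mercator, apparent areas scale as sec²φ, so the ratio is cos²φ₂ / cos²φ₁.
cos²φ₂ / cos²φ₁ = 11.11  ⇒  cos φ₁ = cos 41.2° / √11.11 = 0.7524/3.333 = 0.2257.
φ₁ = arccos(0.2257) ≈ 77.0°.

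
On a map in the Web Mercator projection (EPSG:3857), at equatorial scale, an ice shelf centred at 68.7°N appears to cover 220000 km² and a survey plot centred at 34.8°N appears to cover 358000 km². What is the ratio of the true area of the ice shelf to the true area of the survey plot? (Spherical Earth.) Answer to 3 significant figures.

Since Mercator area scale is 1/cos²φ, the true area equals the apparent area multiplied by cos²φ.
True area of ice shelf: 220000 × cos²(68.7°) = 220000 × 0.1320 = 29030 km².
True area of survey plot: 358000 × cos²(34.8°) = 358000 × 0.6743 = 241400 km².
Ratio = 29030 / 241400 ≈ 0.120.

0.120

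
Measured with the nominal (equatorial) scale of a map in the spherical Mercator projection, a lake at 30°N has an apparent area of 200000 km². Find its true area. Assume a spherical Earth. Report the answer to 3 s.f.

150000 km²

For Mercator, h = k = sec φ (a conformal cylindrical projection has a single point scale, 1/cos φ).
Areal scale = k² = sec²φ = 1/cos²(30°) = 1/0.8660² = 1.333.
True area = apparent / (areal scale) = 200000 / 1.333 ≈ 150000 km².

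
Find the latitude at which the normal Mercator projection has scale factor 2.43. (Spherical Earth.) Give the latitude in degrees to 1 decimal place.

Mercator scale is k = sec φ = 1/cos φ.
1/cos φ = 2.43  ⇒  cos φ = 0.4115  ⇒  φ = arccos(0.4115) ≈ 65.7°.

65.7°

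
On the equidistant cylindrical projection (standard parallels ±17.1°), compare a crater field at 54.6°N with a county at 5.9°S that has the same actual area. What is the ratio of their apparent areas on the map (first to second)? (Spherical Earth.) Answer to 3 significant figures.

1.72

The equidistant cylindrical projection with φ₀ = 17.1° has h = 1 (meridians true) and k = cos φ₀ / cos φ along parallels.
Areal scale at 54.6°: h·k = 1.000 × 1.650 = 1.650.
Areal scale at 5.9°: h·k = 1.000 × 0.9609 = 0.9609.
Ratio = 1.650/0.9609 ≈ 1.72.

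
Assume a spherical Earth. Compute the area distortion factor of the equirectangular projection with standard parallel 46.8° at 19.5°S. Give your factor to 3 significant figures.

The equidistant cylindrical projection with φ₀ = 46.8° has h = 1 (meridians true) and k = cos φ₀ / cos φ along parallels.
Areal scale = h·k = 1 × cos φ₀ / cos φ; at 19.5°, h = 1.000, k = 0.7262, so h·k = 0.7262.

0.726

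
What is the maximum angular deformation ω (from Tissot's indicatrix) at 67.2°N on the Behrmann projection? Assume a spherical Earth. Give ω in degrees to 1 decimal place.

The Behrmann projection is cylindrical equal-area with φ₀ = 30°. For cylindrical equal-area with standard parallel φ₀, h = cos φ / cos φ₀ and k = cos φ₀ / cos φ, so h·k = 1.
At 67.2°: h = 0.4475, k = 2.235; principal scales a = 2.235, b = 0.4475.
sin(ω/2) = (a − b)/(a + b) = 1.787/2.682 = 0.6664, so ω = 2 arcsin(0.6664) ≈ 83.6°.

83.6°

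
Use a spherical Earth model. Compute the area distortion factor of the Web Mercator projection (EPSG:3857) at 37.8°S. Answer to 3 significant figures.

For Mercator, h = k = sec φ (a conformal cylindrical projection has a single point scale, 1/cos φ).
Areal scale = k² = sec²φ = 1/cos²(37.8°) = 1/0.7902² = 1.602.

1.60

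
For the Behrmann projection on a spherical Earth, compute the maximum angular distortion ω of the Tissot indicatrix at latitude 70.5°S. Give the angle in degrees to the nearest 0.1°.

95.7°

Behrmann is a cylindrical equal-area projection with standard parallels at ±30°. For cylindrical equal-area with standard parallel φ₀, h = cos φ / cos φ₀ and k = cos φ₀ / cos φ, so h·k = 1.
At 70.5°: h = 0.3854, k = 2.594; principal scales a = 2.594, b = 0.3854.
sin(ω/2) = (a − b)/(a + b) = 2.209/2.980 = 0.7413, so ω = 2 arcsin(0.7413) ≈ 95.7°.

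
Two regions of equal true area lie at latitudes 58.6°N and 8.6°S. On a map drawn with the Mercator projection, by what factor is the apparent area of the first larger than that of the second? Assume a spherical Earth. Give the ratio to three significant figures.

Mercator areal scale is sec²φ.
At 58.6°: sec²(58.6°) = 1/0.5210² = 3.684.
At 8.6°: sec²(8.6°) = 1/0.9888² = 1.023.
Ratio = 3.684/1.023 = cos²(8.6°)/cos²(58.6°) ≈ 3.60.

3.60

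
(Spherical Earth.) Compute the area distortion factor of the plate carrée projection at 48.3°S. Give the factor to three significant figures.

1.50

For the equirectangular projection with φ₀ = 0 (plate carrée), h = 1 along meridians and k = sec φ along parallels.
Areal scale = h·k = 1 × sec φ; at 48.3°, h = 1.000, k = 1.503, so h·k = 1.503.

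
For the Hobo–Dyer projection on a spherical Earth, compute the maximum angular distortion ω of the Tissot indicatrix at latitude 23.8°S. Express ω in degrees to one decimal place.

The Hobo–Dyer projection is cylindrical equal-area with φ₀ = 37.5°. Cylindrical equal-area (φ₀ = 37.5°): h = cos φ / cos 37.5° along meridians, k = cos 37.5° / cos φ along parallels; h·k = 1.
At 23.8°: h = 1.153, k = 0.8671; principal scales a = 1.153, b = 0.8671.
sin(ω/2) = (a − b)/(a + b) = 0.2862/2.020 = 0.1417, so ω = 2 arcsin(0.1417) ≈ 16.3°.

16.3°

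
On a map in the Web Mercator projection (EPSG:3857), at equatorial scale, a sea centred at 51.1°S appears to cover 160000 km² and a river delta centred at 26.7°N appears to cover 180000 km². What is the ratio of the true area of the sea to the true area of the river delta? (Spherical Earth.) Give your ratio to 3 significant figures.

Mercator's areal exaggeration is sec²φ; hence true area = (apparent area) · cos²φ.
True area of sea: 160000 × cos²(51.1°) = 160000 × 0.3943 = 63090 km².
True area of river delta: 180000 × cos²(26.7°) = 180000 × 0.7981 = 143700 km².
Ratio = 63090 / 143700 ≈ 0.439.

0.439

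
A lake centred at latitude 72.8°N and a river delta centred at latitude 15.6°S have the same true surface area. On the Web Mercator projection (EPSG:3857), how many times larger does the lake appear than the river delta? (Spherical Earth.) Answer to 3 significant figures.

10.6

Mercator is conformal with k = sec φ, so areal scale = k² = sec²φ.
At 72.8°: sec²(72.8°) = 1/0.2957² = 11.44.
At 15.6°: sec²(15.6°) = 1/0.9632² = 1.078.
Ratio = 11.44/1.078 = cos²(15.6°)/cos²(72.8°) ≈ 10.6.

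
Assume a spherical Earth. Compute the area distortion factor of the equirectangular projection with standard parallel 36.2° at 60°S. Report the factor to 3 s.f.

With standard parallel φ₀ = 36.2°, the equirectangular projection gives x = Rλ cos φ₀, y = Rφ, so h = 1 and k = cos 36.2° / cos φ.
Areal scale = h·k = 1 × cos φ₀ / cos φ; at 60°, h = 1.000, k = 1.614, so h·k = 1.614.

1.61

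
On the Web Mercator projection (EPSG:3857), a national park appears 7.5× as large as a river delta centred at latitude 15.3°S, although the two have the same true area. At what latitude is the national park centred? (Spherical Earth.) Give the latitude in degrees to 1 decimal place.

On Mercator, (apparent₁)/(apparent₂) = sec²φ₁ / sec²φ₂ when true areas are equal.
cos²φ₂ / cos²φ₁ = 7.5  ⇒  cos φ₁ = cos 15.3° / √7.5 = 0.9646/2.739 = 0.3522.
φ₁ = arccos(0.3522) ≈ 69.4°.

69.4°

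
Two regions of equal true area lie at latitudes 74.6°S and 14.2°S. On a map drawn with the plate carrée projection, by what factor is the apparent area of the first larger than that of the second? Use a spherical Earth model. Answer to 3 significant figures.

Plate carrée maps x = Rλ, y = Rφ. The meridian scale is h = 1 and the parallel scale is k = 1/cos φ = sec φ.
Areal scale at 74.6°: h·k = 1.000 × 3.766 = 3.766.
Areal scale at 14.2°: h·k = 1.000 × 1.032 = 1.032.
Ratio = 3.766/1.032 ≈ 3.65.

3.65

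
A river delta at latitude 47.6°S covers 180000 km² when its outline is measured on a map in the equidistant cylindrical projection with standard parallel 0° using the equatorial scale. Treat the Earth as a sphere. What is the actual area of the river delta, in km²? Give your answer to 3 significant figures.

Plate carrée maps x = Rλ, y = Rφ. The meridian scale is h = 1 and the parallel scale is k = 1/cos φ = sec φ.
Areal scale = h·k = 1 × sec φ; at 47.6°, h = 1.000, k = 1.483, so h·k = 1.483.
True area = apparent / (areal scale) = 180000 / 1.483 ≈ 121000 km².

121000 km²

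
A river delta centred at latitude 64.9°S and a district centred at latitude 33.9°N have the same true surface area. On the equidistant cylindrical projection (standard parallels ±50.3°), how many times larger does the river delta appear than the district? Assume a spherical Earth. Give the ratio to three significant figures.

In the equirectangular projection with standard parallel φ₀ = 50.3° (x = Rλ cos φ₀, y = Rφ), meridians are true-scale (h = 1) and the parallel scale is k = cos φ₀ / cos φ.
Areal scale at 64.9°: h·k = 1.000 × 1.506 = 1.506.
Areal scale at 33.9°: h·k = 1.000 × 0.7696 = 0.7696.
Ratio = 1.506/0.7696 ≈ 1.96.

1.96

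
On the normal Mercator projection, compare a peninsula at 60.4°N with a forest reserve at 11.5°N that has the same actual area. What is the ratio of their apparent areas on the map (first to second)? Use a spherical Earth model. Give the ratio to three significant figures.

Mercator is conformal with k = sec φ, so areal scale = k² = sec²φ.
At 60.4°: sec²(60.4°) = 1/0.4939² = 4.099.
At 11.5°: sec²(11.5°) = 1/0.9799² = 1.041.
Ratio = 4.099/1.041 = cos²(11.5°)/cos²(60.4°) ≈ 3.94.

3.94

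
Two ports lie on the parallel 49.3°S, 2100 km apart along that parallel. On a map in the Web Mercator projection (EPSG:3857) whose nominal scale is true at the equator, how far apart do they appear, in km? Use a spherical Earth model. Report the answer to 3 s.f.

Mercator is conformal, so the point scale is isotropic: h = k = sec φ = 1/cos φ.
Along the parallel, k = sec 49.3° = 1/0.6521 = 1.534.
Map distance = 2100 × 1.534 ≈ 3220 km.

3220 km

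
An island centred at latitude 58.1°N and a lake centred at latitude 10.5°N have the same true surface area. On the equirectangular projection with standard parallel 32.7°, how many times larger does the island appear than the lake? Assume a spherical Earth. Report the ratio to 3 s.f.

With standard parallel φ₀ = 32.7°, the equirectangular projection gives x = Rλ cos φ₀, y = Rφ, so h = 1 and k = cos 32.7° / cos φ.
Areal scale at 58.1°: h·k = 1.000 × 1.592 = 1.592.
Areal scale at 10.5°: h·k = 1.000 × 0.8558 = 0.8558.
Ratio = 1.592/0.8558 ≈ 1.86.

1.86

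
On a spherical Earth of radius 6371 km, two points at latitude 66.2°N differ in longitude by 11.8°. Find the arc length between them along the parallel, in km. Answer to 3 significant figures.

Arc length along a parallel = R cos φ · Δλ (with Δλ in radians).
= 6371 × cos 66.2° × (11.8° × π/180) = 6371 × 0.4035 × 0.2059 ≈ 529 km.

529 km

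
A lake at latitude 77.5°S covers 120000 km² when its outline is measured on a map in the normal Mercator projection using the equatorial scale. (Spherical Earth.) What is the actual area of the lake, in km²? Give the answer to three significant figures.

5620 km²

Mercator is conformal, so the point scale is isotropic: h = k = sec φ = 1/cos φ.
Areal scale = k² = sec²φ = 1/cos²(77.5°) = 1/0.2164² = 21.35.
True area = apparent / (areal scale) = 120000 / 21.35 ≈ 5620 km².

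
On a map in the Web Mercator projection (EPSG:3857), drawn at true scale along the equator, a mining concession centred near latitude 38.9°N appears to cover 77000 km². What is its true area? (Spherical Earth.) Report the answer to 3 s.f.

The Mercator projection is conformal; its linear scale factor is the same in every direction and equals sec φ = 1/cos φ.
Areal scale = k² = sec²φ = 1/cos²(38.9°) = 1/0.7782² = 1.651.
True area = apparent / (areal scale) = 77000 / 1.651 ≈ 46600 km².

46600 km²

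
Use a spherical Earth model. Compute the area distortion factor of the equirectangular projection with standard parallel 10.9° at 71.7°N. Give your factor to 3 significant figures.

In the equirectangular projection with standard parallel φ₀ = 10.9° (x = Rλ cos φ₀, y = Rφ), meridians are true-scale (h = 1) and the parallel scale is k = cos φ₀ / cos φ.
Areal scale = h·k = 1 × cos φ₀ / cos φ; at 71.7°, h = 1.000, k = 3.127, so h·k = 3.127.

3.13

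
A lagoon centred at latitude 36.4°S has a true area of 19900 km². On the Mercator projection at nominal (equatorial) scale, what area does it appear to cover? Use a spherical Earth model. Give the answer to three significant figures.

30700 km²

For Mercator, h = k = sec φ (a conformal cylindrical projection has a single point scale, 1/cos φ).
Areal scale = k² = sec²φ = 1/cos²(36.4°) = 1/0.8049² = 1.544.
Apparent area = 19900 × 1.544 ≈ 30700 km².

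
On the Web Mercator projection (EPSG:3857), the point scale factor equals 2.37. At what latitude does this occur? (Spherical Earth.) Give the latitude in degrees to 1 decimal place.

Mercator scale is k = sec φ = 1/cos φ.
1/cos φ = 2.37  ⇒  cos φ = 0.4219  ⇒  φ = arccos(0.4219) ≈ 65.0°.

65.0°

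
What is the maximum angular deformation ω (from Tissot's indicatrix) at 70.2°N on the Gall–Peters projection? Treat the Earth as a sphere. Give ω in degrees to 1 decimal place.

77.6°

Gall–Peters is a cylindrical equal-area projection with standard parallels at ±45°. A cylindrical equal-area projection with standard parallel φ₀ has meridian scale h = cos φ / cos φ₀ and parallel scale k = cos φ₀ / cos φ (so areas are preserved, h·k = 1).
At 70.2°: h = 0.4790, k = 2.087; principal scales a = 2.087, b = 0.4790.
sin(ω/2) = (a − b)/(a + b) = 1.608/2.567 = 0.6267, so ω = 2 arcsin(0.6267) ≈ 77.6°.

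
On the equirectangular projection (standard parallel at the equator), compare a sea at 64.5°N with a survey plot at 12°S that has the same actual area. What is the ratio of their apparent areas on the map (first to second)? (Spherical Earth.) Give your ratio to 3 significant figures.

In the plate carrée (x = Rλ, y = Rφ), meridians are true-scale (h = 1) and parallels are stretched by k = sec φ.
Areal scale at 64.5°: h·k = 1.000 × 2.323 = 2.323.
Areal scale at 12°: h·k = 1.000 × 1.022 = 1.022.
Ratio = 2.323/1.022 ≈ 2.27.

2.27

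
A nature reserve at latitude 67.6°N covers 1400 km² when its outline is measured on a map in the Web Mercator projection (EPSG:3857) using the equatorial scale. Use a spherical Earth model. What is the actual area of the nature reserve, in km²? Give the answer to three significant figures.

203 km²

The Mercator projection is conformal; its linear scale factor is the same in every direction and equals sec φ = 1/cos φ.
Areal scale = k² = sec²φ = 1/cos²(67.6°) = 1/0.3811² = 6.886.
True area = apparent / (areal scale) = 1400 / 6.886 ≈ 203 km².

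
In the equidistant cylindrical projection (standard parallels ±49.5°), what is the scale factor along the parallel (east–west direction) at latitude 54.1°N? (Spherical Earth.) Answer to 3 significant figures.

1.11

In the equirectangular projection with standard parallel φ₀ = 49.5° (x = Rλ cos φ₀, y = Rφ), meridians are true-scale (h = 1) and the parallel scale is k = cos φ₀ / cos φ.
k = cos 49.5° / cos 54.1° = 0.6494/0.5864 = 1.108.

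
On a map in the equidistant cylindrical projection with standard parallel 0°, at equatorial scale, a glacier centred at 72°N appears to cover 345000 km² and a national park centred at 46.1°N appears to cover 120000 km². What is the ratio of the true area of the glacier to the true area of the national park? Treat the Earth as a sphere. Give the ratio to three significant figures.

Plate carrée has h = 1 and k = sec φ, giving areal scale sec φ; true area = (apparent area) · cos φ.
True area of glacier: 345000 × cos(72°) = 345000 × 0.3090 = 106600 km².
True area of national park: 120000 × cos(46.1°) = 120000 × 0.6934 = 83210 km².
Ratio = 106600 / 83210 ≈ 1.28.

1.28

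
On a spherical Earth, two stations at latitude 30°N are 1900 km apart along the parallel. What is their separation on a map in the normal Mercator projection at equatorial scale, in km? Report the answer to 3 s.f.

For Mercator, h = k = sec φ (a conformal cylindrical projection has a single point scale, 1/cos φ).
Along the parallel, k = sec 30° = 1/0.8660 = 1.155.
Map distance = 1900 × 1.155 ≈ 2190 km.

2190 km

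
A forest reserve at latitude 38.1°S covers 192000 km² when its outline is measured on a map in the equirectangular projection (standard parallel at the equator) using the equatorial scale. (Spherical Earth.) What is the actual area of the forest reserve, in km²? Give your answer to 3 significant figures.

In the plate carrée (x = Rλ, y = Rφ), meridians are true-scale (h = 1) and parallels are stretched by k = sec φ.
Areal scale = h·k = 1 × sec φ; at 38.1°, h = 1.000, k = 1.271, so h·k = 1.271.
True area = apparent / (areal scale) = 192000 / 1.271 ≈ 151000 km².

151000 km²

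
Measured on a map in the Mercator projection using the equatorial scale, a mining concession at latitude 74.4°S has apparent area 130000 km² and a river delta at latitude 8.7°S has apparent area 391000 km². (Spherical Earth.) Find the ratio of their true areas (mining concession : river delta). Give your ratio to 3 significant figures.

0.0246

Mercator's areal exaggeration is sec²φ; hence true area = (apparent area) · cos²φ.
True area of mining concession: 130000 × cos²(74.4°) = 130000 × 0.07232 = 9401 km².
True area of river delta: 391000 × cos²(8.7°) = 391000 × 0.9771 = 382100 km².
Ratio = 9401 / 382100 ≈ 0.0246.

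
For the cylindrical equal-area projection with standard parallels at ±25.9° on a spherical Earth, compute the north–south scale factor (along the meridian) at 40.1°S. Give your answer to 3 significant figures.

0.850

For cylindrical equal-area with standard parallel φ₀, h = cos φ / cos φ₀ and k = cos φ₀ / cos φ, so h·k = 1.
h = cos 40.1° / cos 25.9° = 0.7649/0.8996 = 0.8503.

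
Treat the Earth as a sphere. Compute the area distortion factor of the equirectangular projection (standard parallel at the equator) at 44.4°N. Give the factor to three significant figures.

1.40

For the equirectangular projection with φ₀ = 0 (plate carrée), h = 1 along meridians and k = sec φ along parallels.
Areal scale = h·k = 1 × sec φ; at 44.4°, h = 1.000, k = 1.400, so h·k = 1.400.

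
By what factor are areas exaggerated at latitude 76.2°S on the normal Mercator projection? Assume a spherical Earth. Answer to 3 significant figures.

17.6

For Mercator, h = k = sec φ (a conformal cylindrical projection has a single point scale, 1/cos φ).
Areal scale = k² = sec²φ = 1/cos²(76.2°) = 1/0.2385² = 17.58.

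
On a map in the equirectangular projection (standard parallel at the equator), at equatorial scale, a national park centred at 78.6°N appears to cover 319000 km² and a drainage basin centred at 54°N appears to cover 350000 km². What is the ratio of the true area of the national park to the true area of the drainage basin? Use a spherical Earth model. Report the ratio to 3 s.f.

0.306

Plate carrée has h = 1 and k = sec φ, giving areal scale sec φ; true area = (apparent area) · cos φ.
True area of national park: 319000 × cos(78.6°) = 319000 × 0.1977 = 63050 km².
True area of drainage basin: 350000 × cos(54°) = 350000 × 0.5878 = 205700 km².
Ratio = 63050 / 205700 ≈ 0.306.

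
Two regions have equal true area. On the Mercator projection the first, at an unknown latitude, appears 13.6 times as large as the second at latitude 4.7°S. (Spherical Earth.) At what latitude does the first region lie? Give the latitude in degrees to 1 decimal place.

For equal true areas on Mercator, apparent areas scale as sec²φ, so the ratio is cos²φ₂ / cos²φ₁.
cos²φ₂ / cos²φ₁ = 13.6  ⇒  cos φ₁ = cos 4.7° / √13.6 = 0.9966/3.688 = 0.2703.
φ₁ = arccos(0.2703) ≈ 74.3°.

74.3°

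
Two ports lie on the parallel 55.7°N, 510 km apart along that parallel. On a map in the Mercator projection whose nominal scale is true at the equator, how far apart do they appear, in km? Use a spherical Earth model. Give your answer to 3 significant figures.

The Mercator projection is conformal; its linear scale factor is the same in every direction and equals sec φ = 1/cos φ.
Along the parallel, k = sec 55.7° = 1/0.5635 = 1.775.
Map distance = 510 × 1.775 ≈ 905 km.

905 km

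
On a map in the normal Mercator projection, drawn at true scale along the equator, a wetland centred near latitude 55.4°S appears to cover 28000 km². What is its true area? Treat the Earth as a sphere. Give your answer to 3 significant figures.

The Mercator projection is conformal; its linear scale factor is the same in every direction and equals sec φ = 1/cos φ.
Areal scale = k² = sec²φ = 1/cos²(55.4°) = 1/0.5678² = 3.101.
True area = apparent / (areal scale) = 28000 / 3.101 ≈ 9030 km².

9030 km²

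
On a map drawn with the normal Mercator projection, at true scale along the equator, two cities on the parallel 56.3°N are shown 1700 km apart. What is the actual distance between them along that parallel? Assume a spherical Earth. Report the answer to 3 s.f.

943 km

Mercator is conformal, so the point scale is isotropic: h = k = sec φ = 1/cos φ.
Along the parallel at 56.3°, map distances are exaggerated by k = sec 56.3° = 1.802.
True distance = 1700 / 1.802 = 1700 × cos 56.3° ≈ 943 km.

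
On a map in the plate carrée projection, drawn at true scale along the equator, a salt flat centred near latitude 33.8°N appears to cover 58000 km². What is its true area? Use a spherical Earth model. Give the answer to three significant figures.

For the equirectangular projection with φ₀ = 0 (plate carrée), h = 1 along meridians and k = sec φ along parallels.
Areal scale = h·k = 1 × sec φ; at 33.8°, h = 1.000, k = 1.203, so h·k = 1.203.
True area = apparent / (areal scale) = 58000 / 1.203 ≈ 48200 km².

48200 km²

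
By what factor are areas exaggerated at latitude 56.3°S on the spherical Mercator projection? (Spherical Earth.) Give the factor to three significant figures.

3.25

For Mercator, h = k = sec φ (a conformal cylindrical projection has a single point scale, 1/cos φ).
Areal scale = k² = sec²φ = 1/cos²(56.3°) = 1/0.5548² = 3.248.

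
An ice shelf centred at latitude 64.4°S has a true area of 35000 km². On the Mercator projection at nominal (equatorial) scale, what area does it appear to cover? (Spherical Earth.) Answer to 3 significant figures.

187000 km²

Mercator is conformal, so the point scale is isotropic: h = k = sec φ = 1/cos φ.
Areal scale = k² = sec²φ = 1/cos²(64.4°) = 1/0.4321² = 5.356.
Apparent area = 35000 × 5.356 ≈ 187000 km².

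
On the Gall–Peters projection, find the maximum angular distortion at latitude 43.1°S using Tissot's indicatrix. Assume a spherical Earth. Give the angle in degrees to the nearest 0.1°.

3.7°

Gall–Peters is a cylindrical equal-area projection with standard parallels at ±45°. Cylindrical equal-area (φ₀ = 45°): h = cos φ / cos 45° along meridians, k = cos 45° / cos φ along parallels; h·k = 1.
At 43.1°: h = 1.033, k = 0.9684; principal scales a = 1.033, b = 0.9684.
sin(ω/2) = (a − b)/(a + b) = 0.06418/2.001 = 0.03207, so ω = 2 arcsin(0.03207) ≈ 3.7°.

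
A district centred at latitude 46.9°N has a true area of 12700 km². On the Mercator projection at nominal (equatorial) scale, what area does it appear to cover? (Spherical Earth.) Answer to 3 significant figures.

27200 km²

Mercator is conformal, so the point scale is isotropic: h = k = sec φ = 1/cos φ.
Areal scale = k² = sec²φ = 1/cos²(46.9°) = 1/0.6833² = 2.142.
Apparent area = 12700 × 2.142 ≈ 27200 km².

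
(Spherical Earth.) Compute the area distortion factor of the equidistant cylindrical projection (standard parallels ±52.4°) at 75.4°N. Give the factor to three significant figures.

In the equirectangular projection with standard parallel φ₀ = 52.4° (x = Rλ cos φ₀, y = Rφ), meridians are true-scale (h = 1) and the parallel scale is k = cos φ₀ / cos φ.
Areal scale = h·k = 1 × cos φ₀ / cos φ; at 75.4°, h = 1.000, k = 2.421, so h·k = 2.421.

2.42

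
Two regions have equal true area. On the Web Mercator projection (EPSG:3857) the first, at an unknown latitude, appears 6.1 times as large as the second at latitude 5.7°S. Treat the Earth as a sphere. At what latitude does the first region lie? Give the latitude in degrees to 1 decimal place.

On Mercator, (apparent₁)/(apparent₂) = sec²φ₁ / sec²φ₂ when true areas are equal.
cos²φ₂ / cos²φ₁ = 6.1  ⇒  cos φ₁ = cos 5.7° / √6.1 = 0.9951/2.470 = 0.4029.
φ₁ = arccos(0.4029) ≈ 66.2°.

66.2°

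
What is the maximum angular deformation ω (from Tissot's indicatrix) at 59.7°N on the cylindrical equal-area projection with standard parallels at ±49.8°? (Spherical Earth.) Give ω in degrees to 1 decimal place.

27.9°

For cylindrical equal-area with standard parallel φ₀, h = cos φ / cos φ₀ and k = cos φ₀ / cos φ, so h·k = 1.
At 59.7°: h = 0.7817, k = 1.279; principal scales a = 1.279, b = 0.7817.
sin(ω/2) = (a − b)/(a + b) = 0.4977/2.061 = 0.2415, so ω = 2 arcsin(0.2415) ≈ 27.9°.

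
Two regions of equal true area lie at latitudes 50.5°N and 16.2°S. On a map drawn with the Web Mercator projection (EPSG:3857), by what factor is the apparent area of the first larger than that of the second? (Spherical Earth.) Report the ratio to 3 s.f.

2.28

Mercator areal scale is sec²φ.
At 50.5°: sec²(50.5°) = 1/0.6361² = 2.472.
At 16.2°: sec²(16.2°) = 1/0.9603² = 1.084.
Ratio = 2.472/1.084 = cos²(16.2°)/cos²(50.5°) ≈ 2.28.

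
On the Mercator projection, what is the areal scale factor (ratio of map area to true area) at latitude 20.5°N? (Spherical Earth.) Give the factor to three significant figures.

1.14

For Mercator, h = k = sec φ (a conformal cylindrical projection has a single point scale, 1/cos φ).
Areal scale = k² = sec²φ = 1/cos²(20.5°) = 1/0.9367² = 1.140.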